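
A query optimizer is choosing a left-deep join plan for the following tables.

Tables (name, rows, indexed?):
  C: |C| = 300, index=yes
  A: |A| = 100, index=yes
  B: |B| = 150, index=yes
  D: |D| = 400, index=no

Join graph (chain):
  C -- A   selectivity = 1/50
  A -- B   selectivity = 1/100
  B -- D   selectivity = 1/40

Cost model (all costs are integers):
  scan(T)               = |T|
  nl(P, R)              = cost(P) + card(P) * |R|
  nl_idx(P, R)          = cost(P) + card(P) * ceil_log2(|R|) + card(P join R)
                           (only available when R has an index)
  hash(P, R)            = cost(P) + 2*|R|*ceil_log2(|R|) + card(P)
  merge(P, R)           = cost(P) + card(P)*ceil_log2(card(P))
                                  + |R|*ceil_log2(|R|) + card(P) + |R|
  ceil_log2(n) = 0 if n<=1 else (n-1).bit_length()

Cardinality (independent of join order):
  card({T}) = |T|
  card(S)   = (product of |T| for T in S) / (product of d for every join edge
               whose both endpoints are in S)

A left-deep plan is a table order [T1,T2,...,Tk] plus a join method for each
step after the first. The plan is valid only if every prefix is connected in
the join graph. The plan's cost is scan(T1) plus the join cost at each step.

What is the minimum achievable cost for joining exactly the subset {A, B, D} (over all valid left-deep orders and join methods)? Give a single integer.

6100

Selinger DP over subsets of {A,B,D}:
  {A}: scan cost=100, card=100
  {B}: scan cost=150, card=150
  {D}: scan cost=400, card=400
  {AB}: card=150; try (B,nl_idx)→1050, (A,nl_idx)→1350, (A,hash)→1700, (B,merge)→2250, (A,merge)→2300, (B,hash)→2600 …(+2); best=1050 via (B,nl_idx)
  {BD}: card=1500; try (B,hash)→3200, (B,nl_idx)→5100, (D,merge)→5500, (B,merge)→5750, (D,hash)→7500, (D,nl)→60150 …(+1); best=3200 via (B,hash)
  {ABD}: card=1500; try (A,hash)→6100, (D,merge)→6400, (D,hash)→8400, (A,nl_idx)→15200, (A,merge)→22000, (D,nl)→61050 …(+1); best=6100 via (A,hash)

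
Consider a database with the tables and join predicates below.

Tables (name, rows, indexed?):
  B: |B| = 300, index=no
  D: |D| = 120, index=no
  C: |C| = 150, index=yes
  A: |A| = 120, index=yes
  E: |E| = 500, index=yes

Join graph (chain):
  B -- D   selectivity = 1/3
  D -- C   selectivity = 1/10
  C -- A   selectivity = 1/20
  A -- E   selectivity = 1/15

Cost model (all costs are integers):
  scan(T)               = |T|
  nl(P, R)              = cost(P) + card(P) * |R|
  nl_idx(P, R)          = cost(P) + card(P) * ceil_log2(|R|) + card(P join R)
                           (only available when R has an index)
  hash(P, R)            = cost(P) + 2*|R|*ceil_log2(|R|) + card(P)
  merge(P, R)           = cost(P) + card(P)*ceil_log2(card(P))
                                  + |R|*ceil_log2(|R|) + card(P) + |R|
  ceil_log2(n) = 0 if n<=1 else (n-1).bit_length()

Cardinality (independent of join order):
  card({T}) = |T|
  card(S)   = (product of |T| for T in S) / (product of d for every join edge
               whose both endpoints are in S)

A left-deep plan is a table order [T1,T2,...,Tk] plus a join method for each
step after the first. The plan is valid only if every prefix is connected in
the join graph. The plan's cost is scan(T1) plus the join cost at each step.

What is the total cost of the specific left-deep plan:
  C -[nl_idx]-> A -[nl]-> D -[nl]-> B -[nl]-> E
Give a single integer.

step 1: scan C: cost=150, card=150
step 2: join A via nl_idx
    card(P join A) = 150*120/(20) = 900
    cost = 150 + 150*7 + 900 = 2100
step 3: join D via nl
    card(P join D) = 900*120/(10) = 10800
    cost = 2100 + 900*120 = 110100
step 4: join B via nl
    card(P join B) = 10800*300/(3) = 1080000
    cost = 110100 + 10800*300 = 3350100
step 5: join E via nl
    card(P join E) = 1080000*500/(15) = 36000000
    cost = 3350100 + 1080000*500 = 543350100

543350100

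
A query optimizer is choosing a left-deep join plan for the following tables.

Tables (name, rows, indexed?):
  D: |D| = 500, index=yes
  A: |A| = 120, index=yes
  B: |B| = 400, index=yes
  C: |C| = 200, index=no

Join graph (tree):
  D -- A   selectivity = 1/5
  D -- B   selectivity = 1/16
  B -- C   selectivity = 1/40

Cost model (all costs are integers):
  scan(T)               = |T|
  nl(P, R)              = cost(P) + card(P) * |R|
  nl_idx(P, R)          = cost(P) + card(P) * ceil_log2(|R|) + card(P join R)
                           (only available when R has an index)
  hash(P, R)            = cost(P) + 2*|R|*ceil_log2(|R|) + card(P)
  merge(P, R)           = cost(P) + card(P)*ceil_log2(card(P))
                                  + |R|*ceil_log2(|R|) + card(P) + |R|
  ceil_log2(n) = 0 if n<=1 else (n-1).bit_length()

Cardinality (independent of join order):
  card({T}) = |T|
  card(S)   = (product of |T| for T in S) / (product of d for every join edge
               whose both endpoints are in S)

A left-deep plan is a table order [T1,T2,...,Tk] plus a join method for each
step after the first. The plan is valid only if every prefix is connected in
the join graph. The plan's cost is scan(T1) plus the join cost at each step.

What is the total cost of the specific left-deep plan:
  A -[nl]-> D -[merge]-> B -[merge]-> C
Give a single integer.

step 1: scan A: cost=120, card=120
step 2: join D via nl
    card(P join D) = 120*500/(5) = 12000
    cost = 120 + 120*500 = 60120
step 3: join B via merge
    card(P join B) = 12000*400/(16) = 300000
    cost = 60120 + 12000*14 + 400*9 + 12000 + 400 = 244120
step 4: join C via merge
    card(P join C) = 300000*200/(40) = 1500000
    cost = 244120 + 300000*19 + 200*8 + 300000 + 200 = 6245920

6245920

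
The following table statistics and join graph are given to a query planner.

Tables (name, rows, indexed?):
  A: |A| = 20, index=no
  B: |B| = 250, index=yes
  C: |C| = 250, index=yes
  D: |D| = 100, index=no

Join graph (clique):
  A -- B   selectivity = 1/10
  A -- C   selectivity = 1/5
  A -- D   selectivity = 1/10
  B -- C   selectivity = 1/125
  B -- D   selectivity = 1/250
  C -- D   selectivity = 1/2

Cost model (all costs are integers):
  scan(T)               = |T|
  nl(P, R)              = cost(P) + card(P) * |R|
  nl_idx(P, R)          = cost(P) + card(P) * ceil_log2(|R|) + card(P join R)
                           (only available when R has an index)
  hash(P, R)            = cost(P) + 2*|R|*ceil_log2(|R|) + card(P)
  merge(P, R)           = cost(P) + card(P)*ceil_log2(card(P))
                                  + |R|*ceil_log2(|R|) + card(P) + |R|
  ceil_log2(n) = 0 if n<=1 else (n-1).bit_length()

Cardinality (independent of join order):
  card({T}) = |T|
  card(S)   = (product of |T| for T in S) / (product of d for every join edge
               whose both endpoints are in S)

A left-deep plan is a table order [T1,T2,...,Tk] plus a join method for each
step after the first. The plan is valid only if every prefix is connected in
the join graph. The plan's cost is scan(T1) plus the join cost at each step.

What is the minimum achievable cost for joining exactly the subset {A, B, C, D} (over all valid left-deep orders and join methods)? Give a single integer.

1464

Selinger DP over subsets of {A,B,C,D}:
  {A}: scan cost=20, card=20
  {B}: scan cost=250, card=250
  {C}: scan cost=250, card=250
  {D}: scan cost=100, card=100
  {AB}: card=500; try (B,nl_idx)→680, (A,hash)→700, (B,merge)→2390, (A,merge)→2620, (B,hash)→4040, (B,nl)→5020 …(+1); best=680 via (B,nl_idx)
  {AC}: card=1000; try (A,hash)→700, (C,nl_idx)→1180, (C,merge)→2390, (A,merge)→2620, (C,hash)→4040, (C,nl)→5020 …(+1); best=700 via (A,hash)
  {AD}: card=200; try (A,hash)→400, (D,merge)→940, (A,merge)→1020, (D,hash)→1440, (D,nl)→2020, (A,nl)→2100; best=400 via (A,hash)
  {BC}: card=500; try (C,nl_idx)→2750, (B,nl_idx)→2750, (C,hash)→4500, (B,hash)→4500, (C,merge)→4750, (B,merge)→4750 …(+2); best=2750 via (C,nl_idx)
  {BD}: card=100; try (B,nl_idx)→1000, (D,hash)→1900, (B,merge)→3150, (D,merge)→3300, (B,hash)→4200, (B,nl)→25100 …(+1); best=1000 via (B,nl_idx)
  {CD}: card=12500; try (D,hash)→1900, (C,merge)→3150, (D,merge)→3300, (C,hash)→4200, (C,nl_idx)→13400, (C,nl)→25100 …(+1); best=1900 via (D,hash)
  {ABC}: card=200; try (A,hash)→3450, (C,nl_idx)→4880, (C,hash)→5180, (B,hash)→5700, (A,merge)→7870, (C,merge)→7930 …(+5); best=3450 via (A,hash)
  {ABD}: card=20; try (A,hash)→1300, (A,merge)→1920, (B,nl_idx)→2020, (D,hash)→2580, (A,nl)→3000, (B,merge)→4450 …(+4); best=1300 via (A,hash)
  {ACD}: card=5000; try (D,hash)→3100, (C,merge)→4450, (C,hash)→4600, (C,nl_idx)→7000, (D,merge)→12500, (A,hash)→14600 …(+4); best=3100 via (D,hash)
  {BCD}: card=100; try (C,nl_idx)→1900, (C,merge)→4050, (D,hash)→4650, (C,hash)→5100, (D,merge)→8550, (B,hash)→18400 …(+5); best=1900 via (C,nl_idx)
  {ABCD}: card=4; try (C,nl_idx)→1464, (A,hash)→2200, (A,merge)→2820, (C,merge)→3670, (A,nl)→3900, (D,hash)→5050 …(+8); best=1464 via (C,nl_idx)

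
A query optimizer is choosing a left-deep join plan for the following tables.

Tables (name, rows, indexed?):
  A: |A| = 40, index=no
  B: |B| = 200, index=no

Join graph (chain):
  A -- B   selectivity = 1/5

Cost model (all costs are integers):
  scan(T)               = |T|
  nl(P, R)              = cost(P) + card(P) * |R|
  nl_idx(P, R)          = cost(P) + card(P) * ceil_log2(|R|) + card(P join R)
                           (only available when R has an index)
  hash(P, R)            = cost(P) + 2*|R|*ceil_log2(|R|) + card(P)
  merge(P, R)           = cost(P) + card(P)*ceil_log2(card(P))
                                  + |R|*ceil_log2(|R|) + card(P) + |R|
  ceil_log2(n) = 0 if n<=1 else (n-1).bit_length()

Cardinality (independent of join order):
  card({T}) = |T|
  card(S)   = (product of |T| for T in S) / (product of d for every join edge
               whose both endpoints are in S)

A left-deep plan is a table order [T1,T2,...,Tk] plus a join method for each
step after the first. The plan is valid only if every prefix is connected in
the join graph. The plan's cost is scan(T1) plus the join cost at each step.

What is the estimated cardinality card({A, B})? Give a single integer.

Tables in S: A(40), B(200)
Edges inside S: A-B(d=5)
numerator = 40 * 200 = 8000
denominator = 5 = 5
card(S) = 8000 / 5 = 1600

1600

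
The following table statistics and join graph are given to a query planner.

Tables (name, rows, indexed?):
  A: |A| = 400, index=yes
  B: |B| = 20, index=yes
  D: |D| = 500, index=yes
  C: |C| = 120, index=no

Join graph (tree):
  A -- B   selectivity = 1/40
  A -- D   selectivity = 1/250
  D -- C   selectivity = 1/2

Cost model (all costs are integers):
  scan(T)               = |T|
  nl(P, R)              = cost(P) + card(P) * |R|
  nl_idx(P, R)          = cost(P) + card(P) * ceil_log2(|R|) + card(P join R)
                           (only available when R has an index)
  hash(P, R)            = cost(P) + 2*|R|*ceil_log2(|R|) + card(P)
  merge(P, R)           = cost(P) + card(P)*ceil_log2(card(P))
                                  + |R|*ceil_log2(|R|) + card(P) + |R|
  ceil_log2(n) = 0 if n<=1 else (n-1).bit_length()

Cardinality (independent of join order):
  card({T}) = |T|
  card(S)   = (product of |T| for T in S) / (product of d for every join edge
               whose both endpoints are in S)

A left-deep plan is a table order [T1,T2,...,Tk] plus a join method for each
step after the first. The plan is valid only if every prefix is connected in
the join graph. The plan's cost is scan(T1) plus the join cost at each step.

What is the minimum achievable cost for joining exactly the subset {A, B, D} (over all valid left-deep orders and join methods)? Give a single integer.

Selinger DP over subsets of {A,B,D}:
  {A}: scan cost=400, card=400
  {B}: scan cost=20, card=20
  {D}: scan cost=500, card=500
  {AB}: card=200; try (A,nl_idx)→400, (B,hash)→1000, (B,nl_idx)→2600, (A,merge)→4140, (B,merge)→4520, (A,hash)→7240 …(+2); best=400 via (A,nl_idx)
  {AD}: card=800; try (D,nl_idx)→4800, (A,nl_idx)→5800, (A,hash)→8200, (D,merge)→9400, (A,merge)→9500, (D,hash)→9800 …(+2); best=4800 via (D,nl_idx)
  {ABD}: card=400; try (D,nl_idx)→2600, (B,hash)→5800, (D,merge)→7200, (B,nl_idx)→9200, (D,hash)→9600, (B,merge)→13720 …(+2); best=2600 via (D,nl_idx)

2600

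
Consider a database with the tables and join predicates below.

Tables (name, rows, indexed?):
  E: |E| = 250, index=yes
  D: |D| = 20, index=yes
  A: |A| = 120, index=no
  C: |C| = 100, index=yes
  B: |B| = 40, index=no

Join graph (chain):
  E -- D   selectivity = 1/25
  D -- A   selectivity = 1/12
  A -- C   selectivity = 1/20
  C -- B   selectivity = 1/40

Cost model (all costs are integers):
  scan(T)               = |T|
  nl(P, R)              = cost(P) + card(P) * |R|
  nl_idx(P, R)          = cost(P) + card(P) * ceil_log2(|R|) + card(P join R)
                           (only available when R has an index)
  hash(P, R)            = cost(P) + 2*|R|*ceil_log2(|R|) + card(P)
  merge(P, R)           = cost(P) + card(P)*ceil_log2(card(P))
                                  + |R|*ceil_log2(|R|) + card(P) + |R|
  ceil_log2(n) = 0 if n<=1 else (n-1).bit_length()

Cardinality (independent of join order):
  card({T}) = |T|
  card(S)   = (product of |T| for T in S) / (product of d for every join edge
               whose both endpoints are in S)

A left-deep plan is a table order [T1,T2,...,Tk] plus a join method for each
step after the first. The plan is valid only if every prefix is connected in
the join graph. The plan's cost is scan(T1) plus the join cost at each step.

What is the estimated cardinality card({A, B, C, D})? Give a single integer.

Tables in S: A(120), B(40), C(100), D(20)
Edges inside S: D-A(d=12), A-C(d=20), C-B(d=40)
numerator = 120 * 40 * 100 * 20 = 9600000
denominator = 12 * 20 * 40 = 9600
card(S) = 9600000 / 9600 = 1000

1000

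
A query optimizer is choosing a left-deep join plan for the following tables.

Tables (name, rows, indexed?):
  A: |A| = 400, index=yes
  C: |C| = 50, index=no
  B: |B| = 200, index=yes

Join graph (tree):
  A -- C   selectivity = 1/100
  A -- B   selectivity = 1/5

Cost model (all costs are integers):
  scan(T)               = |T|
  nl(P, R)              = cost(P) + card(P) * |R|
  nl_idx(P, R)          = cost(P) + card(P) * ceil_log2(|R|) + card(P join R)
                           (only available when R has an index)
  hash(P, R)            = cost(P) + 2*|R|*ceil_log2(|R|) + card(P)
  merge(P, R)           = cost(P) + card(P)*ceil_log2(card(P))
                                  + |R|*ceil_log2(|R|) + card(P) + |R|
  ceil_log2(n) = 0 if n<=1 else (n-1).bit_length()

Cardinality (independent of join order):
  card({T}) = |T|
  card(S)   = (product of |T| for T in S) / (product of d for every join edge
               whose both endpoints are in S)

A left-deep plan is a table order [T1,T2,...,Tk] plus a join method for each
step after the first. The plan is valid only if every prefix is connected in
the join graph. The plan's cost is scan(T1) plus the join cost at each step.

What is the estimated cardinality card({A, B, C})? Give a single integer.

Tables in S: A(400), B(200), C(50)
Edges inside S: A-C(d=100), A-B(d=5)
numerator = 400 * 200 * 50 = 4000000
denominator = 100 * 5 = 500
card(S) = 4000000 / 500 = 8000

8000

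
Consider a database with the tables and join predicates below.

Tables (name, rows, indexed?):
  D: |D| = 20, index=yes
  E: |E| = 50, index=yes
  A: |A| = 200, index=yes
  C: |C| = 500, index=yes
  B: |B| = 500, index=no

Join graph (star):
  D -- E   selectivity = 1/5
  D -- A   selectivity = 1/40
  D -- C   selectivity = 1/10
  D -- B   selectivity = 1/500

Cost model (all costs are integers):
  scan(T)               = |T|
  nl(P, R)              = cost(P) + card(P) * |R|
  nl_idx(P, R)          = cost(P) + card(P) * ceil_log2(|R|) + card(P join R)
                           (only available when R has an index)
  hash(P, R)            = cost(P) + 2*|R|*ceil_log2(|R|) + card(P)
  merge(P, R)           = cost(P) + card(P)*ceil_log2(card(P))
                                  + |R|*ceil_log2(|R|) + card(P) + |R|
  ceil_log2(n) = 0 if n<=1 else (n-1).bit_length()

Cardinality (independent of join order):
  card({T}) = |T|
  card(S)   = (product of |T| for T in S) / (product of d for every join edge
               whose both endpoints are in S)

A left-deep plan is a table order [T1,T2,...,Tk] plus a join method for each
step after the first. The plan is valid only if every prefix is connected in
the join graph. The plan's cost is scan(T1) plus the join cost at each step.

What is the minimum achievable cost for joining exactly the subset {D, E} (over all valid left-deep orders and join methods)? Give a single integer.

300

Selinger DP over subsets of {D,E}:
  {D}: scan cost=20, card=20
  {E}: scan cost=50, card=50
  {DE}: card=200; try (D,hash)→300, (E,nl_idx)→340, (E,merge)→490, (D,nl_idx)→500, (D,merge)→520, (E,hash)→640 …(+2); best=300 via (D,hash)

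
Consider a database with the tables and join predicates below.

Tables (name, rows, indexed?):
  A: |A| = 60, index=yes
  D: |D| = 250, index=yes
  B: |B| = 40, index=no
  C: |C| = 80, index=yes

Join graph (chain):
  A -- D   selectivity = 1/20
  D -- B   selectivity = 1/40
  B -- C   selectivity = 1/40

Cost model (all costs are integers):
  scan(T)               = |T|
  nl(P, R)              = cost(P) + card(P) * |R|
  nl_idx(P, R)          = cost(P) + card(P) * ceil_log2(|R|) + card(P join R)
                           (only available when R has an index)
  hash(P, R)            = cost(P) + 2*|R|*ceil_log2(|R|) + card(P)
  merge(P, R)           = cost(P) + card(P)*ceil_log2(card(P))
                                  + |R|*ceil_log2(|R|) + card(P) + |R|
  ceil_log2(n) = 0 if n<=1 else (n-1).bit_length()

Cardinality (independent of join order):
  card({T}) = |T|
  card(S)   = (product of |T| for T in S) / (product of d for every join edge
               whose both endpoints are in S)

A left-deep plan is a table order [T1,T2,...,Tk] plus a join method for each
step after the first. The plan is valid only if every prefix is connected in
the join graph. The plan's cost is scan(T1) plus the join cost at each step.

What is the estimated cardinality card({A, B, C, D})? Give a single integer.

Tables in S: A(60), B(40), C(80), D(250)
Edges inside S: A-D(d=20), D-B(d=40), B-C(d=40)
numerator = 60 * 40 * 80 * 250 = 48000000
denominator = 20 * 40 * 40 = 32000
card(S) = 48000000 / 32000 = 1500

1500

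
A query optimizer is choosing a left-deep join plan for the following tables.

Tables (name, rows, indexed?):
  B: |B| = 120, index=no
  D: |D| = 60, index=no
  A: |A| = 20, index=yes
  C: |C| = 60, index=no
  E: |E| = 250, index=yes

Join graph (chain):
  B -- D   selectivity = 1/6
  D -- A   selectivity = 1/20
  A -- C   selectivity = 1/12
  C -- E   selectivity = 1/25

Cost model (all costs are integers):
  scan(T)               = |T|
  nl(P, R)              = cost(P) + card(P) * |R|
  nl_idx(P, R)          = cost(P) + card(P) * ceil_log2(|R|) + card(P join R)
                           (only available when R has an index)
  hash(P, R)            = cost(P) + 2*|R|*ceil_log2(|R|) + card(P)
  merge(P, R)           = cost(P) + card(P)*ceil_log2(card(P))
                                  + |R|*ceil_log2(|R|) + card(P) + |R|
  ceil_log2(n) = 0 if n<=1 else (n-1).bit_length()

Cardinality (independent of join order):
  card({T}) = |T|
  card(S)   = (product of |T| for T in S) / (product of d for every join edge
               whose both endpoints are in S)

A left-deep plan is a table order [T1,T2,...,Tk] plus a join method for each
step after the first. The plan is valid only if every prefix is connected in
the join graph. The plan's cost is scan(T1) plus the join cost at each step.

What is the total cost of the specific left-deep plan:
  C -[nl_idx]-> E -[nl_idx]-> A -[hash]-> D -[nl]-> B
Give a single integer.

step 1: scan C: cost=60, card=60
step 2: join E via nl_idx
    card(P join E) = 60*250/(25) = 600
    cost = 60 + 60*8 + 600 = 1140
step 3: join A via nl_idx
    card(P join A) = 600*20/(12) = 1000
    cost = 1140 + 600*5 + 1000 = 5140
step 4: join D via hash
    card(P join D) = 1000*60/(20) = 3000
    cost = 5140 + 2*60*6 + 1000 = 6860
step 5: join B via nl
    card(P join B) = 3000*120/(6) = 60000
    cost = 6860 + 3000*120 = 366860

366860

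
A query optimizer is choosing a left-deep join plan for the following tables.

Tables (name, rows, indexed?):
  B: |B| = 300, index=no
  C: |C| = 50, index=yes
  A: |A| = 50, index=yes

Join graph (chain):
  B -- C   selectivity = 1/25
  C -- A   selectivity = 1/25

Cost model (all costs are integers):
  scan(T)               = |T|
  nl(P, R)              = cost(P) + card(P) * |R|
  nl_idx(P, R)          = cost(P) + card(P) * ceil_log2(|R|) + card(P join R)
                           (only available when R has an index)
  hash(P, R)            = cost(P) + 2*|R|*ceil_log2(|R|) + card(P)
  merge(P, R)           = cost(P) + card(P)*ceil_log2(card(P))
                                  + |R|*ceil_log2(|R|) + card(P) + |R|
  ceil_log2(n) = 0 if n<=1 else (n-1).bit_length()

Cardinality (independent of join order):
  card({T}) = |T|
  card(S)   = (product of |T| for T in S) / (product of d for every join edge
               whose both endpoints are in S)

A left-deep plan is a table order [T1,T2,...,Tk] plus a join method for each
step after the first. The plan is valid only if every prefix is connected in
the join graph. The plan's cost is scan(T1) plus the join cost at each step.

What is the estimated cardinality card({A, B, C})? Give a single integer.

1200

Tables in S: A(50), B(300), C(50)
Edges inside S: B-C(d=25), C-A(d=25)
numerator = 50 * 300 * 50 = 750000
denominator = 25 * 25 = 625
card(S) = 750000 / 625 = 1200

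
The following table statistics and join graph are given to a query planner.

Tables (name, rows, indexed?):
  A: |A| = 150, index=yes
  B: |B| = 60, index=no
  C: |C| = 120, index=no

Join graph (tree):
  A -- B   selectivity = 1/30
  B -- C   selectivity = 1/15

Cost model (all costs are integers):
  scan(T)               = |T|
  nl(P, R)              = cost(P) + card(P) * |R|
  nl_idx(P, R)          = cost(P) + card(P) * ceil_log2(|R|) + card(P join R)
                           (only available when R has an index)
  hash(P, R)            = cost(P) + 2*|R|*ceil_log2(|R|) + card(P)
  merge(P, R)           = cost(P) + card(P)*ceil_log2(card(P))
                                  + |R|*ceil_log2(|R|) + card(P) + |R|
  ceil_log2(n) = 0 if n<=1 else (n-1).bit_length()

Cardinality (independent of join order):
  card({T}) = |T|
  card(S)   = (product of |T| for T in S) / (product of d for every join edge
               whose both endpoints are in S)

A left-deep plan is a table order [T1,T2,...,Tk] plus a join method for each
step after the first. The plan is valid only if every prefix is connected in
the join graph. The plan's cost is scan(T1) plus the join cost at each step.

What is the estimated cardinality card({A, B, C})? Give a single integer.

Tables in S: A(150), B(60), C(120)
Edges inside S: A-B(d=30), B-C(d=15)
numerator = 150 * 60 * 120 = 1080000
denominator = 30 * 15 = 450
card(S) = 1080000 / 450 = 2400

2400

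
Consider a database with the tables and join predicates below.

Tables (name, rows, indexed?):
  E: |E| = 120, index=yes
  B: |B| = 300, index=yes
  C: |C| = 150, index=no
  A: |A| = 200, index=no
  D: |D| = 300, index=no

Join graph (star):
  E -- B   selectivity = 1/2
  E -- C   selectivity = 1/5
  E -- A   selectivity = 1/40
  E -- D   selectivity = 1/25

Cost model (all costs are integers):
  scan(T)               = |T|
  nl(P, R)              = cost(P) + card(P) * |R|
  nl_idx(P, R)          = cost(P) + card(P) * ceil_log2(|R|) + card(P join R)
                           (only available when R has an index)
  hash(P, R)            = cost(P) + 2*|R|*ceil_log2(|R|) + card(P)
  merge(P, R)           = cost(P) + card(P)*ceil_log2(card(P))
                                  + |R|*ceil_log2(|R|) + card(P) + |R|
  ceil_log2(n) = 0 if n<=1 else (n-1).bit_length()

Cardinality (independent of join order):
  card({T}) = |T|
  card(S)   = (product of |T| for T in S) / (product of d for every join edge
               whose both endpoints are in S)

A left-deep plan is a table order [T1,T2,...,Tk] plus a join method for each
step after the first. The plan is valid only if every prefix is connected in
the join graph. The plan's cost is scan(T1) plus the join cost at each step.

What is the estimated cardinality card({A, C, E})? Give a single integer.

Tables in S: A(200), C(150), E(120)
Edges inside S: E-C(d=5), E-A(d=40)
numerator = 200 * 150 * 120 = 3600000
denominator = 5 * 40 = 200
card(S) = 3600000 / 200 = 18000

18000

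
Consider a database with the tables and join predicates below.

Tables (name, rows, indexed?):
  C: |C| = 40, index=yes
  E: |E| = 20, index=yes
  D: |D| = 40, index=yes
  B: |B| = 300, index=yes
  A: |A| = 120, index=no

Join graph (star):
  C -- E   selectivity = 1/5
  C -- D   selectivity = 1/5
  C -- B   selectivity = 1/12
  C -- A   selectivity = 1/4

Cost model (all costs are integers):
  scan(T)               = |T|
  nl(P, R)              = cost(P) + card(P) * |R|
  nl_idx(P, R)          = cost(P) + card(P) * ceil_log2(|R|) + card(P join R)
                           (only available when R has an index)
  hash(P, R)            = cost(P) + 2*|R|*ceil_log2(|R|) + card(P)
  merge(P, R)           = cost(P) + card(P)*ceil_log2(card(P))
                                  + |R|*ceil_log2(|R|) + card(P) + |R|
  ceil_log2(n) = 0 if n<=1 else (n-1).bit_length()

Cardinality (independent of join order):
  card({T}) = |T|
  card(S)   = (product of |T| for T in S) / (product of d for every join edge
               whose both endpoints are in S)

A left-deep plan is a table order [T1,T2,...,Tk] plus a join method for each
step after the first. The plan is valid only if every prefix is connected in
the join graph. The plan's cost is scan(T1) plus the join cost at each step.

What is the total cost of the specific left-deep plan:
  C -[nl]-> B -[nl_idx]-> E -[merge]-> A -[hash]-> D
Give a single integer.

step 1: scan C: cost=40, card=40
step 2: join B via nl
    card(P join B) = 40*300/(12) = 1000
    cost = 40 + 40*300 = 12040
step 3: join E via nl_idx
    card(P join E) = 1000*20/(5) = 4000
    cost = 12040 + 1000*5 + 4000 = 21040
step 4: join A via merge
    card(P join A) = 4000*120/(4) = 120000
    cost = 21040 + 4000*12 + 120*7 + 4000 + 120 = 74000
step 5: join D via hash
    card(P join D) = 120000*40/(5) = 960000
    cost = 74000 + 2*40*6 + 120000 = 194480

194480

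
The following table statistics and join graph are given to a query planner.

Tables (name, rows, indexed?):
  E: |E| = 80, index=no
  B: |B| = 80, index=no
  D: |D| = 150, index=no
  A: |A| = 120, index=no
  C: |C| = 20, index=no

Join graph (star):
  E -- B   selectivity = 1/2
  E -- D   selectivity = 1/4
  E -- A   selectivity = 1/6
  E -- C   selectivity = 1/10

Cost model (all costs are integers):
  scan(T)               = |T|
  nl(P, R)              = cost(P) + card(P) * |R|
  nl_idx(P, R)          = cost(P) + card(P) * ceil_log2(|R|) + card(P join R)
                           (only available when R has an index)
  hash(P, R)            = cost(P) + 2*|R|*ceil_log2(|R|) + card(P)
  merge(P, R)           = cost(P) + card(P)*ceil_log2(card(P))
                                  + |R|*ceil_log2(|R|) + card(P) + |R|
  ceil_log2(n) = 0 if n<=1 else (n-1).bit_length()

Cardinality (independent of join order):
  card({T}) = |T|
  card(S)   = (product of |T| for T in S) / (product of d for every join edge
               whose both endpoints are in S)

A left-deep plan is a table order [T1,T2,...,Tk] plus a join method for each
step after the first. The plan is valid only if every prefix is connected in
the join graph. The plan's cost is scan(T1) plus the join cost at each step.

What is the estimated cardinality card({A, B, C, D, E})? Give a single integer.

4800000

Tables in S: A(120), B(80), C(20), D(150), E(80)
Edges inside S: E-B(d=2), E-D(d=4), E-A(d=6), E-C(d=10)
numerator = 120 * 80 * 20 * 150 * 80 = 2304000000
denominator = 2 * 4 * 6 * 10 = 480
card(S) = 2304000000 / 480 = 4800000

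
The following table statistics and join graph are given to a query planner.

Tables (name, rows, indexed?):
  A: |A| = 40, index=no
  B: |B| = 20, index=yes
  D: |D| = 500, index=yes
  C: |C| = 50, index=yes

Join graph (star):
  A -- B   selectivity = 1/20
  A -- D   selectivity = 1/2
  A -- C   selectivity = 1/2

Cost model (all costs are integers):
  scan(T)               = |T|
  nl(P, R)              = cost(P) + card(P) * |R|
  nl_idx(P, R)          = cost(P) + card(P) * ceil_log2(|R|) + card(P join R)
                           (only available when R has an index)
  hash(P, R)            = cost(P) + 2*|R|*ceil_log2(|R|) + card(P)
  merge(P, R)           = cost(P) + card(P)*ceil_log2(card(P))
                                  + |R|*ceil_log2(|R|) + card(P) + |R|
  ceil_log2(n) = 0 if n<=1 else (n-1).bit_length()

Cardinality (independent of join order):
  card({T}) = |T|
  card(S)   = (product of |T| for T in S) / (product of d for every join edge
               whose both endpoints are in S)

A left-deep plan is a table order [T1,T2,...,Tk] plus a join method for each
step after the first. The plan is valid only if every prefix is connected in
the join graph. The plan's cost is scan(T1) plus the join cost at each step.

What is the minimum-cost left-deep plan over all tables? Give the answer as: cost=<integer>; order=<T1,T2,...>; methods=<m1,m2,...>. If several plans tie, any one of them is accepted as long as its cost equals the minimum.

cost=10910; order=A,B,C,D; methods=hash,merge,hash

Selinger DP (subsets sized 1..n):
  {A}: scan cost=40, card=40
  {B}: scan cost=20, card=20
  {D}: scan cost=500, card=500
  {C}: scan cost=50, card=50
  {AB}: card=40; try (B,hash)→280, (B,nl_idx)→280, (A,merge)→420, (B,merge)→440, (A,hash)→520, (A,nl)→820 …(+1); best=280 via (B,hash)
  {AD}: card=10000; try (A,hash)→1480, (D,merge)→5320, (A,merge)→5780, (D,hash)→9080, (D,nl_idx)→10400, (D,nl)→20040 …(+1); best=1480 via (A,hash)
  {AC}: card=1000; try (A,hash)→580, (C,merge)→670, (C,hash)→680, (A,merge)→680, (C,nl_idx)→1280, (C,nl)→2040 …(+1); best=580 via (A,hash)
  {ABD}: card=10000; try (D,merge)→5560, (D,hash)→9320, (D,nl_idx)→10640, (B,hash)→11680, (D,nl)→20280, (B,nl_idx)→61480 …(+2); best=5560 via (D,merge)
  {ABC}: card=1000; try (C,merge)→910, (C,hash)→920, (C,nl_idx)→1520, (B,hash)→1780, (C,nl)→2280, (B,nl_idx)→6580 …(+2); best=910 via (C,merge)
  {ACD}: card=250000; try (D,hash)→10580, (C,hash)→12080, (D,merge)→16580, (C,merge)→151830, (D,nl_idx)→259580, (C,nl_idx)→311480 …(+2); best=10580 via (D,hash)
  {ABCD}: card=250000; try (D,hash)→10910, (C,hash)→16160, (D,merge)→16910, (C,merge)→155910, (D,nl_idx)→259910, (B,hash)→260780 …(+6); best=10910 via (D,hash)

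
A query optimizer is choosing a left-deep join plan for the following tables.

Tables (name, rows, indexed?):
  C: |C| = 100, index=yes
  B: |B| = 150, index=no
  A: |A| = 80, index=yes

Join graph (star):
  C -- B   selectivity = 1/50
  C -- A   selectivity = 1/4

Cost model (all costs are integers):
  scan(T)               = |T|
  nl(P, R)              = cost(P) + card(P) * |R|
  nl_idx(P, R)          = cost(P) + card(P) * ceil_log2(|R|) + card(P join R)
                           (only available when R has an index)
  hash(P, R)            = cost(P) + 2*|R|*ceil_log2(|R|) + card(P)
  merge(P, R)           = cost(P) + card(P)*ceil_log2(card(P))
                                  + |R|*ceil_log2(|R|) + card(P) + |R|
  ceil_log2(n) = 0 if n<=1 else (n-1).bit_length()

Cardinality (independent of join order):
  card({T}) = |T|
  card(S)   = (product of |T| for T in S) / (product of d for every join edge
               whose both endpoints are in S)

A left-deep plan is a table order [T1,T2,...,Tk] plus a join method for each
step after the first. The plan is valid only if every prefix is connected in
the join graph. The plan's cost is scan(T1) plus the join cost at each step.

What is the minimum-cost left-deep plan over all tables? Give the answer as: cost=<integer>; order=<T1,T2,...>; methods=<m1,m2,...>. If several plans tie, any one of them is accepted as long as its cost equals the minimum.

Selinger DP (subsets sized 1..n):
  {C}: scan cost=100, card=100
  {B}: scan cost=150, card=150
  {A}: scan cost=80, card=80
  {BC}: card=300; try (C,nl_idx)→1500, (C,hash)→1700, (B,merge)→2250, (C,merge)→2300, (B,hash)→2600, (B,nl)→15100 …(+1); best=1500 via (C,nl_idx)
  {AC}: card=2000; try (A,hash)→1320, (C,merge)→1520, (A,merge)→1540, (C,hash)→1560, (C,nl_idx)→2640, (A,nl_idx)→2800 …(+2); best=1320 via (A,hash)
  {ABC}: card=6000; try (A,hash)→2920, (A,merge)→5140, (B,hash)→5720, (A,nl_idx)→9600, (A,nl)→25500, (B,merge)→26670 …(+1); best=2920 via (A,hash)

cost=2920; order=B,C,A; methods=nl_idx,hash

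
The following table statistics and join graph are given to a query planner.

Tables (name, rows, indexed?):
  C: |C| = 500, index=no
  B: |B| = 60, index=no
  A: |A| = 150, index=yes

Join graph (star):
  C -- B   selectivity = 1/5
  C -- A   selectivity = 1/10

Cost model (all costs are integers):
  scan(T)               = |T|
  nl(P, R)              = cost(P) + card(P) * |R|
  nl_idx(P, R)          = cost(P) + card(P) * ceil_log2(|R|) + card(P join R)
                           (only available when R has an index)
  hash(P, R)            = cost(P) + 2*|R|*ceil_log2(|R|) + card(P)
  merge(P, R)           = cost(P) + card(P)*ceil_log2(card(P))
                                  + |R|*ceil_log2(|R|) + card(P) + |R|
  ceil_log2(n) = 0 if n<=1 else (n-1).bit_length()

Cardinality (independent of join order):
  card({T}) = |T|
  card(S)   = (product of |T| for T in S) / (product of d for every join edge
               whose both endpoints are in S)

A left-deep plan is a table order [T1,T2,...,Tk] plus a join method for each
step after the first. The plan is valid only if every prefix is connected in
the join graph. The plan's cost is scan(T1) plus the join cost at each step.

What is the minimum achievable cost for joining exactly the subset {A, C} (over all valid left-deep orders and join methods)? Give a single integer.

3400

Selinger DP over subsets of {A,C}:
  {C}: scan cost=500, card=500
  {A}: scan cost=150, card=150
  {AC}: card=7500; try (A,hash)→3400, (C,merge)→6500, (A,merge)→6850, (C,hash)→9300, (A,nl_idx)→12000, (C,nl)→75150 …(+1); best=3400 via (A,hash)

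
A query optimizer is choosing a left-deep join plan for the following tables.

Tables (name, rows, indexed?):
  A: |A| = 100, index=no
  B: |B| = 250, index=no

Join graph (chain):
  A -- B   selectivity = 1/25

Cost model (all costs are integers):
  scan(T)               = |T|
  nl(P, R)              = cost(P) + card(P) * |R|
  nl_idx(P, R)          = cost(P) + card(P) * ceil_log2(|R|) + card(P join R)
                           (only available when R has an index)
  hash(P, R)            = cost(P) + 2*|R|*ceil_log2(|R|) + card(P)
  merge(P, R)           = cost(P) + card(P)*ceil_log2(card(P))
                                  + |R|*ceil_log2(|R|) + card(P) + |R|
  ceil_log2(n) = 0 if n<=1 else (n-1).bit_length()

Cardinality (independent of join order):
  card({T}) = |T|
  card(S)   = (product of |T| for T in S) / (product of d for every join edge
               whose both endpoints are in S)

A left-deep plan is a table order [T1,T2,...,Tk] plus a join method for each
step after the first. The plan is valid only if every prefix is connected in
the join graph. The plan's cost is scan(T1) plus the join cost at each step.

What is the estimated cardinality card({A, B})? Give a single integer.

Tables in S: A(100), B(250)
Edges inside S: A-B(d=25)
numerator = 100 * 250 = 25000
denominator = 25 = 25
card(S) = 25000 / 25 = 1000

1000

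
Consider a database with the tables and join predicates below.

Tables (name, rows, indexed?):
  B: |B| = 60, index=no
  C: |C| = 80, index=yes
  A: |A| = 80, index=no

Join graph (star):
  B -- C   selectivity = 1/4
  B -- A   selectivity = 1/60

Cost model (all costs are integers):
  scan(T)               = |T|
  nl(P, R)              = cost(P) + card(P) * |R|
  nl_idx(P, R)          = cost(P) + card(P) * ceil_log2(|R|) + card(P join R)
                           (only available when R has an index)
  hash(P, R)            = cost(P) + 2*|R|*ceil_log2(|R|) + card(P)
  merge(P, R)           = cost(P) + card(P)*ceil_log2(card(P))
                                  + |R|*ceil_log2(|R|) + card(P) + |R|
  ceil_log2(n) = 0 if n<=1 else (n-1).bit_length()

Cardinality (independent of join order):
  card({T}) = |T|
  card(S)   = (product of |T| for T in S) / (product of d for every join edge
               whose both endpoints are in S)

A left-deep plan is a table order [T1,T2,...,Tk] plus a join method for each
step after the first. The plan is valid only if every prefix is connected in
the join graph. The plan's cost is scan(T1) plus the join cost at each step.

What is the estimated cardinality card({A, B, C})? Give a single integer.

1600

Tables in S: A(80), B(60), C(80)
Edges inside S: B-C(d=4), B-A(d=60)
numerator = 80 * 60 * 80 = 384000
denominator = 4 * 60 = 240
card(S) = 384000 / 240 = 1600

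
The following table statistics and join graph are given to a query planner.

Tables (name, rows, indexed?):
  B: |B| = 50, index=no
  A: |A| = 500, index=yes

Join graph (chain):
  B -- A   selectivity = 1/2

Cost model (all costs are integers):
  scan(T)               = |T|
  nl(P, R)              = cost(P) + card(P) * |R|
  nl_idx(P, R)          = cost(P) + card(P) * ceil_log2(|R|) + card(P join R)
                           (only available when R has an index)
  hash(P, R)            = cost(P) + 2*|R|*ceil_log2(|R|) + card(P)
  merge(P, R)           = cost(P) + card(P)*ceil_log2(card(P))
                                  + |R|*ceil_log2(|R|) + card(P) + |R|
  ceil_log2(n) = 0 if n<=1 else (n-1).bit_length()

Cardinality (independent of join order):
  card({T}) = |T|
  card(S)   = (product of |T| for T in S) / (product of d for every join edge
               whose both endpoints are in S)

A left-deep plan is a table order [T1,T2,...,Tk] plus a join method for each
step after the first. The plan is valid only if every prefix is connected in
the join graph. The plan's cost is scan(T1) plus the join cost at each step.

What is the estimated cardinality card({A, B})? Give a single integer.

Tables in S: A(500), B(50)
Edges inside S: B-A(d=2)
numerator = 500 * 50 = 25000
denominator = 2 = 2
card(S) = 25000 / 2 = 12500

12500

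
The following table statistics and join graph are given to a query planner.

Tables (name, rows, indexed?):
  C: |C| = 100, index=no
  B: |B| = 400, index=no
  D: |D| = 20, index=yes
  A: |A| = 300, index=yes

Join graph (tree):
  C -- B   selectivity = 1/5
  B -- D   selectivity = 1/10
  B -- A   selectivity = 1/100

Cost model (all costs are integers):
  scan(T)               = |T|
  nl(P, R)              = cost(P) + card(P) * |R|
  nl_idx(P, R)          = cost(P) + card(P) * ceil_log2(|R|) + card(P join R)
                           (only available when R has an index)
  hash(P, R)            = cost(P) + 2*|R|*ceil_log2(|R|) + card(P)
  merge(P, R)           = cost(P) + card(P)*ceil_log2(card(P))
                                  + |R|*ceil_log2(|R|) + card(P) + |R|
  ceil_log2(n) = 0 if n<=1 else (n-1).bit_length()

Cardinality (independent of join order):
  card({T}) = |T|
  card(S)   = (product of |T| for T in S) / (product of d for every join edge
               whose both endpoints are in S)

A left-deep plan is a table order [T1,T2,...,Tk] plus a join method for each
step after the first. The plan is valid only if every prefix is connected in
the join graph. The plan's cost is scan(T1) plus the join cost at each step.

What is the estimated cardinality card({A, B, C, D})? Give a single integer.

48000

Tables in S: A(300), B(400), C(100), D(20)
Edges inside S: C-B(d=5), B-D(d=10), B-A(d=100)
numerator = 300 * 400 * 100 * 20 = 240000000
denominator = 5 * 10 * 100 = 5000
card(S) = 240000000 / 5000 = 48000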